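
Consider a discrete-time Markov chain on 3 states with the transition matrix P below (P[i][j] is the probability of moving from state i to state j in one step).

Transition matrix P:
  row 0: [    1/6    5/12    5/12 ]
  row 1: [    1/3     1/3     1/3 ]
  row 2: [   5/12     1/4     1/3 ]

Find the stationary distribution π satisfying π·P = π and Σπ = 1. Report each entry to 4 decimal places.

Balance equations π_j = Σ_i π_i·P[i][j]:
  π_0 = 1/6·π_0 + 1/3·π_1 + 5/12·π_2
  π_1 = 5/12·π_0 + 1/3·π_1 + 1/4·π_2
  normalize: π_0 + π_1 + π_2 = 1
Solving the linear system gives exactly π = [52/167, 55/167, 60/167].

π = [0.3114, 0.3293, 0.3593]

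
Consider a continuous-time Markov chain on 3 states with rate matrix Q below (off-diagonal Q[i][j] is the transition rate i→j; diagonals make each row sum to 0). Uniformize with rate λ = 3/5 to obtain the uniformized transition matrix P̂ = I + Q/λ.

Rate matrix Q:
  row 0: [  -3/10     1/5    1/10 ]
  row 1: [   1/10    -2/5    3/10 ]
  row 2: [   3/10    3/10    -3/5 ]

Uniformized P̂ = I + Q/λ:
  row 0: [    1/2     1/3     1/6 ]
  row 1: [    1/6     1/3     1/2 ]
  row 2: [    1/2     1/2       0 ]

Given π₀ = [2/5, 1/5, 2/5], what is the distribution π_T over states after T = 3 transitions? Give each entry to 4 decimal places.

t=0: π = [0.4000, 0.2000, 0.4000]
t=1: π = [0.4333, 0.4000, 0.1667]
t=2: π = [0.3667, 0.3611, 0.2722]
t=3: π = [0.3796, 0.3787, 0.2417]

π = [0.3796, 0.3787, 0.2417]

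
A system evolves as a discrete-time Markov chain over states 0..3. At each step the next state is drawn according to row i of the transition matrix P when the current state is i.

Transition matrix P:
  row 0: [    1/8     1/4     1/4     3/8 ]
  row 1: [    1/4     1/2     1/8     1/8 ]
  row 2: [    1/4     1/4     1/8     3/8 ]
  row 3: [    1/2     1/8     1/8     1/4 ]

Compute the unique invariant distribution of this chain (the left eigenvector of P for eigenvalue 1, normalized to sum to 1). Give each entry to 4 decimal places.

Balance equations π_j = Σ_i π_i·P[i][j]:
  π_0 = 1/8·π_0 + 1/4·π_1 + 1/4·π_2 + 1/2·π_3
  π_1 = 1/4·π_0 + 1/2·π_1 + 1/4·π_2 + 1/8·π_3
  π_2 = 1/4·π_0 + 1/8·π_1 + 1/8·π_2 + 1/8·π_3
  normalize: π_0 + π_1 + π_2 + π_3 = 1
Solving the linear system gives exactly π = [11/39, 15/52, 25/156, 7/26].

π = [0.2821, 0.2885, 0.1603, 0.2692]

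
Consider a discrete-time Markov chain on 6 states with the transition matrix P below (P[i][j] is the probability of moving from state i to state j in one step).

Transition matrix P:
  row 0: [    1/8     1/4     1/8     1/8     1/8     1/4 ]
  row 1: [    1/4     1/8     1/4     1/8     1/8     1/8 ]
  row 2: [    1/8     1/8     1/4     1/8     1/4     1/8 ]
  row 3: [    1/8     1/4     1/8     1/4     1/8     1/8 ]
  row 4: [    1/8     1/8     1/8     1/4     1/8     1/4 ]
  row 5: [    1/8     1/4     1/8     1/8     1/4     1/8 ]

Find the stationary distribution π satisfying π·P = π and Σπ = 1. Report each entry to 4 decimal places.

π = [0.1481, 0.1849, 0.1693, 0.1667, 0.1667, 0.1644]

Balance equations π_j = Σ_i π_i·P[i][j]:
  π_0 = 1/8·π_0 + 1/4·π_1 + 1/8·π_2 + 1/8·π_3 + 1/8·π_4 + 1/8·π_5
  π_1 = 1/4·π_0 + 1/8·π_1 + 1/8·π_2 + 1/4·π_3 + 1/8·π_4 + 1/4·π_5
  π_2 = 1/8·π_0 + 1/4·π_1 + 1/4·π_2 + 1/8·π_3 + 1/8·π_4 + 1/8·π_5
  π_3 = 1/8·π_0 + 1/8·π_1 + 1/8·π_2 + 1/4·π_3 + 1/4·π_4 + 1/8·π_5
  π_4 = 1/8·π_0 + 1/8·π_1 + 1/4·π_2 + 1/8·π_3 + 1/8·π_4 + 1/4·π_5
  normalize: π_0 + π_1 + π_2 + π_3 + π_4 + π_5 = 1
Solving the linear system gives exactly π = [4788/32327, 5977/32327, 5472/32327, 5388/32327, 5389/32327, 5313/32327].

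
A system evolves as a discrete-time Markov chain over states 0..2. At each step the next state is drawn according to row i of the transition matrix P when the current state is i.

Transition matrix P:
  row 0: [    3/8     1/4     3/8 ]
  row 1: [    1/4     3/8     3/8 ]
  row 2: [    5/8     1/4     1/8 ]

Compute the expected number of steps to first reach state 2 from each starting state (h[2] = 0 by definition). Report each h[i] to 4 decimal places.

h = [2.6667, 2.6667, 0.0000]

First-step conditioning: h[2] = 0; for i ≠ 2, h[i] = 1 + Σ_k P[i][k]·h[k].
  h[0] = 1 + 3/8·h[0] + 1/4·h[1]
  h[1] = 1 + 1/4·h[0] + 3/8·h[1]
Solving the 2×2 linear system over states ≠ 2 gives exactly h = [8/3, 8/3, 0] (h[2] = 0 is the target).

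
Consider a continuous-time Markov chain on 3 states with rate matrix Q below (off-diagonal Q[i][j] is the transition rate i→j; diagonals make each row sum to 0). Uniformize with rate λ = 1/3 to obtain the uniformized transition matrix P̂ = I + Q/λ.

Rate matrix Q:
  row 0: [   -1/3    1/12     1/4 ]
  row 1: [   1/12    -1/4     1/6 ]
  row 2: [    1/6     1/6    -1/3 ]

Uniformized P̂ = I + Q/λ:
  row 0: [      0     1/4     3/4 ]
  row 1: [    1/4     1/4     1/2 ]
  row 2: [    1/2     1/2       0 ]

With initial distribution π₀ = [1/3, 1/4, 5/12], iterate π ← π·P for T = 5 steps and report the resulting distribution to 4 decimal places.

π = [0.2760, 0.3449, 0.3792]

t=0: π = [0.3333, 0.2500, 0.4167]
t=1: π = [0.2708, 0.3542, 0.3750]
t=2: π = [0.2760, 0.3438, 0.3802]
t=3: π = [0.2760, 0.3451, 0.3789]
t=4: π = [0.2757, 0.3447, 0.3796]
t=5: π = [0.2760, 0.3449, 0.3792]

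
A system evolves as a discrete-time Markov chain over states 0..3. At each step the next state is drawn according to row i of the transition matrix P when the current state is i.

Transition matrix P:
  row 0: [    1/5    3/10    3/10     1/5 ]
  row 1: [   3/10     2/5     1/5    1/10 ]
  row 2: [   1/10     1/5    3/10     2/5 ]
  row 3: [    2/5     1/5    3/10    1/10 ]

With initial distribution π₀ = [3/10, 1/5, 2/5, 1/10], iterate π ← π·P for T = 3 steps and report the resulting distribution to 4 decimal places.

t=0: π = [0.3000, 0.2000, 0.4000, 0.1000]
t=1: π = [0.2000, 0.2700, 0.2800, 0.2500]
t=2: π = [0.2490, 0.2740, 0.2730, 0.2040]
t=3: π = [0.2409, 0.2797, 0.2726, 0.2068]

π = [0.2409, 0.2797, 0.2726, 0.2068]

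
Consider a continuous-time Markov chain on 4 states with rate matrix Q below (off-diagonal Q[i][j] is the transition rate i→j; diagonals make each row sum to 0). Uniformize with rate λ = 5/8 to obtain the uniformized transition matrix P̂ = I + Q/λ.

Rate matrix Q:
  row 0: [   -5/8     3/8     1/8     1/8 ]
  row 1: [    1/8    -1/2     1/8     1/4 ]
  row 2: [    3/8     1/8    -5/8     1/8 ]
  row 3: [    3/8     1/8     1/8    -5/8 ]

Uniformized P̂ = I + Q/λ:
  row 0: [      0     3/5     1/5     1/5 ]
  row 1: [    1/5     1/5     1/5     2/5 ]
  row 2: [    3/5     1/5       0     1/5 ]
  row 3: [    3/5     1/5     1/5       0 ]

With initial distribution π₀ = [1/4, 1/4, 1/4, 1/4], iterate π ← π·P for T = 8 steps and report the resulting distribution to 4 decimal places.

t=0: π = [0.2500, 0.2500, 0.2500, 0.2500]
t=1: π = [0.3500, 0.3000, 0.1500, 0.2000]
t=2: π = [0.2700, 0.3400, 0.1700, 0.2200]
t=3: π = [0.3020, 0.3080, 0.1660, 0.2240]
t=4: π = [0.2956, 0.3208, 0.1668, 0.2168]
t=5: π = [0.2943, 0.3182, 0.1666, 0.2208]
t=6: π = [0.2961, 0.3177, 0.1667, 0.2195]
t=7: π = [0.2952, 0.3184, 0.1667, 0.2196]
t=8: π = [0.2955, 0.3181, 0.1667, 0.2198]

π = [0.2955, 0.3181, 0.1667, 0.2198]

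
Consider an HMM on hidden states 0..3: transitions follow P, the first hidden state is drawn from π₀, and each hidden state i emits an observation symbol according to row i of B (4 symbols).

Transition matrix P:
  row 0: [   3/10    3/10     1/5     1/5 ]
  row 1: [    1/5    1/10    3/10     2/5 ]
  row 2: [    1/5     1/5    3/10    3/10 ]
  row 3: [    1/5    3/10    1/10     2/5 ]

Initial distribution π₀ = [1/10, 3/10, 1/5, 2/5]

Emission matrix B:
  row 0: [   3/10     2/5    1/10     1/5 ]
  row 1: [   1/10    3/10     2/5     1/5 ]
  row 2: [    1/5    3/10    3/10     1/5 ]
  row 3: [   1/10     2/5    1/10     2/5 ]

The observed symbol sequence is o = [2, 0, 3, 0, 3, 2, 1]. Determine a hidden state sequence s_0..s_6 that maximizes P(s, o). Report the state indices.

path = [1, 2, 3, 3, 3, 1, 3]

t=0: δ = [1.000e-02, 1.200e-01, 6.000e-02, 4.000e-02]  (obs o_0=2)
t=1: δ = [7.200e-03, 1.200e-03, 7.200e-03, 4.800e-03]  ψ = [1, 1, 1, 1]  (obs o_1=0)
t=2: δ = [4.320e-04, 4.320e-04, 4.320e-04, 8.640e-04]  ψ = [0, 0, 2, 2]  (obs o_2=3)
t=3: δ = [5.184e-05, 2.592e-05, 2.592e-05, 3.456e-05]  ψ = [3, 3, 1, 3]  (obs o_3=0)
t=4: δ = [3.110e-06, 3.110e-06, 2.074e-06, 5.530e-06]  ψ = [0, 0, 0, 3]  (obs o_4=3)
t=5: δ = [1.106e-07, 6.636e-07, 2.799e-07, 2.212e-07]  ψ = [3, 3, 1, 3]  (obs o_5=2)
t=6: δ = [5.308e-08, 1.991e-08, 5.972e-08, 1.062e-07]  ψ = [1, 1, 1, 1]  (obs o_6=1)
backtrack: best end state = 3; path = [1, 2, 3, 3, 3, 1, 3]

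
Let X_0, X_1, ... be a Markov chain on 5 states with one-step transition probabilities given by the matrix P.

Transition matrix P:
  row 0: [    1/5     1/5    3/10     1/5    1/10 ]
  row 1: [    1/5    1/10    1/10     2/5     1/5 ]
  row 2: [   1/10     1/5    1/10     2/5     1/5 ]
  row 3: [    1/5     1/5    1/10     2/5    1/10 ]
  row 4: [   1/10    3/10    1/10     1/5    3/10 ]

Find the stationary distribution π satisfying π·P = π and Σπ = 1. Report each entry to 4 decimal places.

Balance equations π_j = Σ_i π_i·P[i][j]:
  π_0 = 1/5·π_0 + 1/5·π_1 + 1/10·π_2 + 1/5·π_3 + 1/10·π_4
  π_1 = 1/5·π_0 + 1/10·π_1 + 1/5·π_2 + 1/5·π_3 + 3/10·π_4
  π_2 = 3/10·π_0 + 1/10·π_1 + 1/10·π_2 + 1/10·π_3 + 1/10·π_4
  π_3 = 1/5·π_0 + 2/5·π_1 + 2/5·π_2 + 2/5·π_3 + 1/5·π_4
  normalize: π_0 + π_1 + π_2 + π_3 + π_4 = 1
Solving the linear system gives exactly π = [189/1112, 219/1112, 149/1112, 185/556, 185/1112].

π = [0.1700, 0.1969, 0.1340, 0.3327, 0.1664]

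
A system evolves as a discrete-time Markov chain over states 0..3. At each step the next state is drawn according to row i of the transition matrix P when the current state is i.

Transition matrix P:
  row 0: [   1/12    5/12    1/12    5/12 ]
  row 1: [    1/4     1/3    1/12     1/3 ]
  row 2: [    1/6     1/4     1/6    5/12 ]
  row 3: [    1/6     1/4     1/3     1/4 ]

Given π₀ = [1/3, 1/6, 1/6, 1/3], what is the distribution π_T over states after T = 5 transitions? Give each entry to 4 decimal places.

t=0: π = [0.3333, 0.1667, 0.1667, 0.3333]
t=1: π = [0.1528, 0.3194, 0.1806, 0.3472]
t=2: π = [0.1806, 0.3021, 0.1852, 0.3322]
t=3: π = [0.1768, 0.3053, 0.1818, 0.3361]
t=4: π = [0.1774, 0.3049, 0.1825, 0.3352]
t=5: π = [0.1773, 0.3050, 0.1823, 0.3354]

π = [0.1773, 0.3050, 0.1823, 0.3354]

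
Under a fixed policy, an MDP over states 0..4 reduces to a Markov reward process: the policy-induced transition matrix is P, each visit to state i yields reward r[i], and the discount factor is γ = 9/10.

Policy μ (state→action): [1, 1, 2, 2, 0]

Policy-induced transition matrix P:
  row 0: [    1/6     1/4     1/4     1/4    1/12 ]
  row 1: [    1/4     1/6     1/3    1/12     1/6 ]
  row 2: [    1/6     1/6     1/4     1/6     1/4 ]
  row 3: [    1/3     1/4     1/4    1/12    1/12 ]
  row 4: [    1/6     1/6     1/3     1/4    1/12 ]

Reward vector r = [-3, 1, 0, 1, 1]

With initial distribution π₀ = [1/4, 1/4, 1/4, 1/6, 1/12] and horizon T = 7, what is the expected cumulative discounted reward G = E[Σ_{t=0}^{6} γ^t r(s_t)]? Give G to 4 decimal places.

G = -0.7779

t=0: π = [0.2500, 0.2500, 0.2500, 0.1667, 0.0833], E[r] = -0.2500, γ^t·E[r] = -0.250000, running G = -0.250000
t=1: π = [0.2153, 0.2014, 0.2778, 0.1597, 0.1458], E[r] = -0.1389, γ^t·E[r] = -0.125000, running G = -0.375000
t=2: π = [0.2101, 0.1979, 0.2789, 0.1667, 0.1464], E[r] = -0.1192, γ^t·E[r] = -0.096563, running G = -0.471563
t=3: π = [0.2109, 0.1981, 0.2787, 0.1660, 0.1463], E[r] = -0.1224, γ^t·E[r] = -0.089262, running G = -0.560824
t=4: π = [0.2108, 0.1981, 0.2787, 0.1661, 0.1463], E[r] = -0.1220, γ^t·E[r] = -0.080075, running G = -0.640899
t=5: π = [0.2109, 0.1981, 0.2787, 0.1661, 0.1463], E[r] = -0.1221, γ^t·E[r] = -0.072112, running G = -0.713011
t=6: π = [0.2109, 0.1981, 0.2787, 0.1661, 0.1463], E[r] = -0.1221, γ^t·E[r] = -0.064894, running G = -0.777905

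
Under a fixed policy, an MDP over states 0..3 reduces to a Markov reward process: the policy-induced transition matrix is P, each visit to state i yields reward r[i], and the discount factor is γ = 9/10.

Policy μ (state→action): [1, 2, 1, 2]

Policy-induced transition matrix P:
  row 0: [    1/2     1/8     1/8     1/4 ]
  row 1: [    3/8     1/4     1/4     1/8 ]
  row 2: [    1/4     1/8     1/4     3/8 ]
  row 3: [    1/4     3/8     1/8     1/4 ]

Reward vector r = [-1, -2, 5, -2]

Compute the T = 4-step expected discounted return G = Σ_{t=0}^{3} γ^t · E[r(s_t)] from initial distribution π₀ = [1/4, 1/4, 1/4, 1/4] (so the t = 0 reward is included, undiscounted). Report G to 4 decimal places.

t=0: π = [0.2500, 0.2500, 0.2500, 0.2500], E[r] = 0.0000, γ^t·E[r] = 0.000000, running G = 0.000000
t=1: π = [0.3438, 0.2188, 0.1875, 0.2500], E[r] = -0.3438, γ^t·E[r] = -0.309375, running G = -0.309375
t=2: π = [0.3633, 0.2148, 0.1758, 0.2461], E[r] = -0.4063, γ^t·E[r] = -0.329063, running G = -0.638438
t=3: π = [0.3677, 0.2134, 0.1738, 0.2451], E[r] = -0.4155, γ^t·E[r] = -0.302919, running G = -0.941357

G = -0.9414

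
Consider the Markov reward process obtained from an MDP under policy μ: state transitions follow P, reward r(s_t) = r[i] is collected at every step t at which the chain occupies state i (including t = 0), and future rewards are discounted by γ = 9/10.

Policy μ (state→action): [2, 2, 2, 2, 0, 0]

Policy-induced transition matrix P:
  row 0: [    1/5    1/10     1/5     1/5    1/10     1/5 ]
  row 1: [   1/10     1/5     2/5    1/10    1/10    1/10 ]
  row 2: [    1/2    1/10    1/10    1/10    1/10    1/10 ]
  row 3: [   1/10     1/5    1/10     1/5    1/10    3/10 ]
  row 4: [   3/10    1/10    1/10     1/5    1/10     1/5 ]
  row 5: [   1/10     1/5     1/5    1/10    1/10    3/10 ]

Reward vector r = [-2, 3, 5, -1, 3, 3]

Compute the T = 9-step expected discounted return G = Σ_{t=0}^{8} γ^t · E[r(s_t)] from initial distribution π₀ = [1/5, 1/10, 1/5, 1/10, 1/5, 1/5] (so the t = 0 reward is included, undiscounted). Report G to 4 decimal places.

t=0: π = [0.2000, 0.1000, 0.2000, 0.1000, 0.2000, 0.2000], E[r] = 2.0000, γ^t·E[r] = 2.000000, running G = 2.000000
t=1: π = [0.2400, 0.1400, 0.1700, 0.1500, 0.1000, 0.2000], E[r] = 1.5400, γ^t·E[r] = 1.386000, running G = 3.386000
t=2: π = [0.2120, 0.1490, 0.1860, 0.1490, 0.1000, 0.2040], E[r] = 1.7160, γ^t·E[r] = 1.389960, running G = 4.775960
t=3: π = [0.2156, 0.1502, 0.1863, 0.1461, 0.1000, 0.2018], E[r] = 1.7102, γ^t·E[r] = 1.246736, running G = 6.022696
t=4: π = [0.2161, 0.1498, 0.1868, 0.1462, 0.1000, 0.2011], E[r] = 1.7085, γ^t·E[r] = 1.120960, running G = 7.143656
t=5: π = [0.2163, 0.1497, 0.1867, 0.1462, 0.1000, 0.2011], E[r] = 1.7068, γ^t·E[r] = 1.007842, running G = 8.151498
t=6: π = [0.2163, 0.1497, 0.1867, 0.1463, 0.1000, 0.2011], E[r] = 1.7068, γ^t·E[r] = 0.907059, running G = 9.058557
t=7: π = [0.2163, 0.1497, 0.1866, 0.1463, 0.1000, 0.2011], E[r] = 1.7068, γ^t·E[r] = 0.816367, running G = 9.874924
t=8: π = [0.2163, 0.1497, 0.1867, 0.1463, 0.1000, 0.2011], E[r] = 1.7068, γ^t·E[r] = 0.734738, running G = 10.609662

G = 10.6097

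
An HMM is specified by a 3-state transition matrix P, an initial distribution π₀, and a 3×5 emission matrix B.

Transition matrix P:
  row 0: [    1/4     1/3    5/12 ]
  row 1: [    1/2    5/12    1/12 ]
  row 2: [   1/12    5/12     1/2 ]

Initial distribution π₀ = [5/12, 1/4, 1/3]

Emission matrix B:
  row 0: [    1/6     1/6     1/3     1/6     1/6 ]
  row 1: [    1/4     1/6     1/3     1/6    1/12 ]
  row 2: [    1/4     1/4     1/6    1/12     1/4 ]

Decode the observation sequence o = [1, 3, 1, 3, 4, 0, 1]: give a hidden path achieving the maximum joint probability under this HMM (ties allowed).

path = [2, 1, 1, 0, 2, 2, 2]

t=0: δ = [6.944e-02, 4.167e-02, 8.333e-02]  (obs o_0=1)
t=1: δ = [3.472e-03, 5.787e-03, 3.472e-03]  ψ = [1, 2, 2]  (obs o_1=3)
t=2: δ = [4.823e-04, 4.019e-04, 4.340e-04]  ψ = [1, 1, 2]  (obs o_2=1)
t=3: δ = [3.349e-05, 3.014e-05, 1.808e-05]  ψ = [1, 2, 2]  (obs o_3=3)
t=4: δ = [2.512e-06, 1.047e-06, 3.489e-06]  ψ = [1, 1, 0]  (obs o_4=4)
t=5: δ = [1.047e-07, 3.634e-07, 4.361e-07]  ψ = [0, 2, 2]  (obs o_5=0)
t=6: δ = [3.028e-08, 3.028e-08, 5.451e-08]  ψ = [1, 2, 2]  (obs o_6=1)
backtrack: best end state = 2; path = [2, 1, 1, 0, 2, 2, 2]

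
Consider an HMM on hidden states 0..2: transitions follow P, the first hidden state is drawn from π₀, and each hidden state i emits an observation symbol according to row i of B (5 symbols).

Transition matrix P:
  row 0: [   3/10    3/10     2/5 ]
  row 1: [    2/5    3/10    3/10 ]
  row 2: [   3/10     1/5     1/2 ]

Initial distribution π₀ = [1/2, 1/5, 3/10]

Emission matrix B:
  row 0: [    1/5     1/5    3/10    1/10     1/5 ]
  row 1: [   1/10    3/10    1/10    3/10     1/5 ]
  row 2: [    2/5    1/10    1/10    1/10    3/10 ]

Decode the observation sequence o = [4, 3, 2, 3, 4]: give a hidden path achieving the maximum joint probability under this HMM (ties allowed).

t=0: δ = [1.000e-01, 4.000e-02, 9.000e-02]  (obs o_0=4)
t=1: δ = [3.000e-03, 9.000e-03, 4.500e-03]  ψ = [0, 0, 2]  (obs o_1=3)
t=2: δ = [1.080e-03, 2.700e-04, 2.700e-04]  ψ = [1, 1, 1]  (obs o_2=2)
t=3: δ = [3.240e-05, 9.720e-05, 4.320e-05]  ψ = [0, 0, 0]  (obs o_3=3)
t=4: δ = [7.776e-06, 5.832e-06, 8.748e-06]  ψ = [1, 1, 1]  (obs o_4=4)
backtrack: best end state = 2; path = [0, 1, 0, 1, 2]

path = [0, 1, 0, 1, 2]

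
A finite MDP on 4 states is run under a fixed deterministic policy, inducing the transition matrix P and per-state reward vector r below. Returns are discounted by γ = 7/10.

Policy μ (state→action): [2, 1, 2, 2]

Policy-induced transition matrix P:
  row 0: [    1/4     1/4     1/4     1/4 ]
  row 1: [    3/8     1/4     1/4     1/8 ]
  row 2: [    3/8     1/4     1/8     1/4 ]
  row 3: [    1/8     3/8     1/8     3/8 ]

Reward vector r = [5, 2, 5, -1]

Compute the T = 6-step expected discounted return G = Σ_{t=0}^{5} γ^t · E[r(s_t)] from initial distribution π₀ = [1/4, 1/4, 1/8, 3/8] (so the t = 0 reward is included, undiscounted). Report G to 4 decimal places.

t=0: π = [0.2500, 0.2500, 0.1250, 0.3750], E[r] = 2.0000, γ^t·E[r] = 2.000000, running G = 2.000000
t=1: π = [0.2500, 0.2969, 0.1875, 0.2656], E[r] = 2.5156, γ^t·E[r] = 1.760938, running G = 3.760938
t=2: π = [0.2773, 0.2832, 0.1934, 0.2461], E[r] = 2.6738, γ^t·E[r] = 1.310176, running G = 5.071113
t=3: π = [0.2788, 0.2808, 0.1951, 0.2454], E[r] = 2.6855, γ^t·E[r] = 0.921143, running G = 5.992256
t=4: π = [0.2788, 0.2807, 0.1949, 0.2456], E[r] = 2.6845, γ^t·E[r] = 0.644558, running G = 6.636814
t=5: π = [0.2788, 0.2807, 0.1949, 0.2456], E[r] = 2.6842, γ^t·E[r] = 0.451139, running G = 7.087953

G = 7.0880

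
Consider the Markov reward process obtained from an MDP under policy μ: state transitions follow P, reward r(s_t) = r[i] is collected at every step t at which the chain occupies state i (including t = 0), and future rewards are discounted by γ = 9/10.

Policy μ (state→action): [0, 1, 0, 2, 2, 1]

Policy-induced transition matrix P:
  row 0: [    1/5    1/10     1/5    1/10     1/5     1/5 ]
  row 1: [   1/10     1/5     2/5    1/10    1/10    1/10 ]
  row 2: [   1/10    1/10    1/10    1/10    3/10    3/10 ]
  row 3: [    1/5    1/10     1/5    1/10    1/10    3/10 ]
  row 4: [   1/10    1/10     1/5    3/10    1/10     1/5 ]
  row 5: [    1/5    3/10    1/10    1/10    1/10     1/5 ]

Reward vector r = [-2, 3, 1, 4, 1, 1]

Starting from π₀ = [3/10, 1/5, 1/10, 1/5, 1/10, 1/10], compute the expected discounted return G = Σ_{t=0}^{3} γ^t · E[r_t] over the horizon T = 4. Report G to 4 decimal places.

t=0: π = [0.3000, 0.2000, 0.1000, 0.2000, 0.1000, 0.1000], E[r] = 1.1000, γ^t·E[r] = 1.100000, running G = 1.100000
t=1: π = [0.1600, 0.1400, 0.2200, 0.1200, 0.1500, 0.2100], E[r] = 1.1600, γ^t·E[r] = 1.044000, running G = 2.144000
t=2: π = [0.1490, 0.1560, 0.1850, 0.1300, 0.1600, 0.2200], E[r] = 1.2550, γ^t·E[r] = 1.016550, running G = 3.160550
t=3: π = [0.1499, 0.1596, 0.1907, 0.1320, 0.1519, 0.2159], E[r] = 1.2655, γ^t·E[r] = 0.922550, running G = 4.083100

G = 4.0831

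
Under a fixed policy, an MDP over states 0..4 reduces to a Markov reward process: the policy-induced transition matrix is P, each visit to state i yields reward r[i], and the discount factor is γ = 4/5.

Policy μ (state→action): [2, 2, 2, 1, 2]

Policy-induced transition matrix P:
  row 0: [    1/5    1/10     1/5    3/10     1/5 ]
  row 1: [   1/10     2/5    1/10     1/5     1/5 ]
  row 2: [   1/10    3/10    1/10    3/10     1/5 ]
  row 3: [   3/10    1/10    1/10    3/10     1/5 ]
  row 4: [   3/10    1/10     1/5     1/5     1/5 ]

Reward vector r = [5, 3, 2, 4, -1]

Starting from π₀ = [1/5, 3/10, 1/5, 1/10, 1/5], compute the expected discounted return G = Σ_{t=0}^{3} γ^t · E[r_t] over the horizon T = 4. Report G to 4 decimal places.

t=0: π = [0.2000, 0.3000, 0.2000, 0.1000, 0.2000], E[r] = 2.5000, γ^t·E[r] = 2.500000, running G = 2.500000
t=1: π = [0.1800, 0.2300, 0.1400, 0.2500, 0.2000], E[r] = 2.6700, γ^t·E[r] = 2.136000, running G = 4.636000
t=2: π = [0.2080, 0.1970, 0.1380, 0.2570, 0.2000], E[r] = 2.7350, γ^t·E[r] = 1.750400, running G = 6.386400
t=3: π = [0.2122, 0.1867, 0.1408, 0.2603, 0.2000], E[r] = 2.7439, γ^t·E[r] = 1.404877, running G = 7.791277

G = 7.7913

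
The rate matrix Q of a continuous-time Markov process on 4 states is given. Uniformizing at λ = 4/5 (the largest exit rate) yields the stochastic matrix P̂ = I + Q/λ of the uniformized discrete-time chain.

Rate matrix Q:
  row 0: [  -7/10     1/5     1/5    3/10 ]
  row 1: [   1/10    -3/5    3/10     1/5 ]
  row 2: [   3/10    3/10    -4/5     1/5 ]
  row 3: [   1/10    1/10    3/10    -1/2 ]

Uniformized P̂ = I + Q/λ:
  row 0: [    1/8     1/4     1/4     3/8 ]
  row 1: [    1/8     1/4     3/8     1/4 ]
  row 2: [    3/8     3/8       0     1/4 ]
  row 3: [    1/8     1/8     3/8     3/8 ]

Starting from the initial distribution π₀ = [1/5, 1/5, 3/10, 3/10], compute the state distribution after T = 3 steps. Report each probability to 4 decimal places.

t=0: π = [0.2000, 0.2000, 0.3000, 0.3000]
t=1: π = [0.2000, 0.2500, 0.2375, 0.3125]
t=2: π = [0.1844, 0.2406, 0.2609, 0.3141]
t=3: π = [0.1902, 0.2434, 0.2541, 0.3123]

π = [0.1902, 0.2434, 0.2541, 0.3123]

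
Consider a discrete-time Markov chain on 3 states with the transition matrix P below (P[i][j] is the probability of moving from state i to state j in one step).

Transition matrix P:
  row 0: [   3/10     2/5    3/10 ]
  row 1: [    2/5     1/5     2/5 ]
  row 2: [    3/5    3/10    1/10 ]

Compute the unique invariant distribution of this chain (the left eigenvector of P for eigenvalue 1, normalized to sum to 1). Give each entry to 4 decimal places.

Balance equations π_j = Σ_i π_i·P[i][j]:
  π_0 = 3/10·π_0 + 2/5·π_1 + 3/5·π_2
  π_1 = 2/5·π_0 + 1/5·π_1 + 3/10·π_2
  normalize: π_0 + π_1 + π_2 = 1
Solving the linear system gives exactly π = [12/29, 9/29, 8/29].

π = [0.4138, 0.3103, 0.2759]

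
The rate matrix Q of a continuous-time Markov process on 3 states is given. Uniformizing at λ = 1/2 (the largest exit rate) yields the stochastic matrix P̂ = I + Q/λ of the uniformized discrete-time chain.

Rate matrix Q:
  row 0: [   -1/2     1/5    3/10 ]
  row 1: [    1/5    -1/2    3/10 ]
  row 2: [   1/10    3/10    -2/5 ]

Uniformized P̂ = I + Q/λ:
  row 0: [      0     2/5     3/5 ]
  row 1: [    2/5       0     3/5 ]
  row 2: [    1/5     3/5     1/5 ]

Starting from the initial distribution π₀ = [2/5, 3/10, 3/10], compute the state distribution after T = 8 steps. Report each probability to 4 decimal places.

t=0: π = [0.4000, 0.3000, 0.3000]
t=1: π = [0.1800, 0.3400, 0.4800]
t=2: π = [0.2320, 0.3600, 0.4080]
t=3: π = [0.2256, 0.3376, 0.4368]
t=4: π = [0.2224, 0.3523, 0.4253]
t=5: π = [0.2260, 0.3441, 0.4299]
t=6: π = [0.2236, 0.3483, 0.4280]
t=7: π = [0.2249, 0.3463, 0.4288]
t=8: π = [0.2243, 0.3472, 0.4285]

π = [0.2243, 0.3472, 0.4285]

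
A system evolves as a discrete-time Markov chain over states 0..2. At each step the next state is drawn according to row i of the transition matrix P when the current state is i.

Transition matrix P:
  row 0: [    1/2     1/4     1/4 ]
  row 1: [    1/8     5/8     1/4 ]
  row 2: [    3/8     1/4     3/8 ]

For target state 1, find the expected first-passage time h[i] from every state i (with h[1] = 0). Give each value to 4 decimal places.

First-step conditioning: h[1] = 0; for i ≠ 1, h[i] = 1 + Σ_k P[i][k]·h[k].
  h[0] = 1 + 1/2·h[0] + 1/4·h[2]
  h[2] = 1 + 3/8·h[0] + 3/8·h[2]
Solving the 2×2 linear system over states ≠ 1 gives exactly h = [4, 0, 4] (h[1] = 0 is the target).

h = [4.0000, 0.0000, 4.0000]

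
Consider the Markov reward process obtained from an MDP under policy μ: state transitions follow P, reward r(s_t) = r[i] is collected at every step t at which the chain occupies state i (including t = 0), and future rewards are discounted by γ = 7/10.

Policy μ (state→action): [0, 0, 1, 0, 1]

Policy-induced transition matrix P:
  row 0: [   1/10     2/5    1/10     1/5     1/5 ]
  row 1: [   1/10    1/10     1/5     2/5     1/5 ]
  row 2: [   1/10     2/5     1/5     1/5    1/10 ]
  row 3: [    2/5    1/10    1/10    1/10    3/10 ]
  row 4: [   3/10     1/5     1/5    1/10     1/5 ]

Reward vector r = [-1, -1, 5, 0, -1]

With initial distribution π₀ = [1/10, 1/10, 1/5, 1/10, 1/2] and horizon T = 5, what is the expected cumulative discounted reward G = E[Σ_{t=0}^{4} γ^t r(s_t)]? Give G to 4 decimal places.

G = 0.6510

t=0: π = [0.1000, 0.1000, 0.2000, 0.1000, 0.5000], E[r] = 0.3000, γ^t·E[r] = 0.300000, running G = 0.300000
t=1: π = [0.2300, 0.2400, 0.1800, 0.1600, 0.1900], E[r] = 0.2400, γ^t·E[r] = 0.168000, running G = 0.468000
t=2: π = [0.1860, 0.2420, 0.1610, 0.2130, 0.1980], E[r] = 0.1790, γ^t·E[r] = 0.087710, running G = 0.555710
t=3: π = [0.2035, 0.2239, 0.1601, 0.2073, 0.2052], E[r] = 0.1679, γ^t·E[r] = 0.057590, running G = 0.613300
t=4: π = [0.2032, 0.2296, 0.1589, 0.2035, 0.2047], E[r] = 0.1571, γ^t·E[r] = 0.037708, running G = 0.651007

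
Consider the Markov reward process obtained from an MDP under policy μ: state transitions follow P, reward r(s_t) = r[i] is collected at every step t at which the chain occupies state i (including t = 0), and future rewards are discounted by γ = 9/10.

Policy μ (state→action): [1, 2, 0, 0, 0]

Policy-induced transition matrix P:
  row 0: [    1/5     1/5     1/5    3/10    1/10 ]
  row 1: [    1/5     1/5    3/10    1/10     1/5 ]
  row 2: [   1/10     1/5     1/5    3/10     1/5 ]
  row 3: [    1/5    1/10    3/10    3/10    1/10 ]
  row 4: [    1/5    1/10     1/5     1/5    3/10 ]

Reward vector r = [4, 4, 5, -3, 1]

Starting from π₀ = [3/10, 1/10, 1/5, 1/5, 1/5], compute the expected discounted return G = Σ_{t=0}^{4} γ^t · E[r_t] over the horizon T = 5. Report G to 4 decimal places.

t=0: π = [0.3000, 0.1000, 0.2000, 0.2000, 0.2000], E[r] = 2.2000, γ^t·E[r] = 2.200000, running G = 2.200000
t=1: π = [0.1800, 0.1600, 0.2300, 0.2600, 0.1700], E[r] = 1.9000, γ^t·E[r] = 1.710000, running G = 3.910000
t=2: π = [0.1770, 0.1570, 0.2420, 0.2510, 0.1730], E[r] = 1.9660, γ^t·E[r] = 1.592460, running G = 5.502460
t=3: π = [0.1758, 0.1576, 0.2408, 0.2513, 0.1745], E[r] = 1.9582, γ^t·E[r] = 1.427528, running G = 6.929988
t=4: π = [0.1759, 0.1574, 0.2409, 0.2510, 0.1747], E[r] = 1.9595, γ^t·E[r] = 1.285602, running G = 8.215590

G = 8.2156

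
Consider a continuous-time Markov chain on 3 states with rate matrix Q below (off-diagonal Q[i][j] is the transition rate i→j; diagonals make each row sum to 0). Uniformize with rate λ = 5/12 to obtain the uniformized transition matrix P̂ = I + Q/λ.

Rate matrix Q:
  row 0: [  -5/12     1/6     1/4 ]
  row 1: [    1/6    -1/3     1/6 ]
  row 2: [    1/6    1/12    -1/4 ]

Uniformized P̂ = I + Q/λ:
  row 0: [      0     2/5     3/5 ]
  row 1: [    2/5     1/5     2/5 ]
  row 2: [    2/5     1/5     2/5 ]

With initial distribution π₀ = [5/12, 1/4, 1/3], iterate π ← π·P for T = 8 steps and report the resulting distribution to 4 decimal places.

t=0: π = [0.4167, 0.2500, 0.3333]
t=1: π = [0.2333, 0.2833, 0.4833]
t=2: π = [0.3067, 0.2467, 0.4467]
t=3: π = [0.2773, 0.2613, 0.4613]
t=4: π = [0.2891, 0.2555, 0.4555]
t=5: π = [0.2844, 0.2578, 0.4578]
t=6: π = [0.2863, 0.2569, 0.4569]
t=7: π = [0.2855, 0.2573, 0.4573]
t=8: π = [0.2858, 0.2571, 0.4571]

π = [0.2858, 0.2571, 0.4571]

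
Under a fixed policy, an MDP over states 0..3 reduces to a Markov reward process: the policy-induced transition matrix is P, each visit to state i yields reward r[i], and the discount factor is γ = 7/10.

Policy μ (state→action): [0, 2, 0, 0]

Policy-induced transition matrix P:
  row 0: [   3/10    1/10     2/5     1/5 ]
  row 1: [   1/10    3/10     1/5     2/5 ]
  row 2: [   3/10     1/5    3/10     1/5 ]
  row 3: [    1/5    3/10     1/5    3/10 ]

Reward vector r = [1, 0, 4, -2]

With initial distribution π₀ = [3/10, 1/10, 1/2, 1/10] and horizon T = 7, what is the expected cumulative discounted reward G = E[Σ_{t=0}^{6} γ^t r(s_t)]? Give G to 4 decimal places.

G = 3.9372

t=0: π = [0.3000, 0.1000, 0.5000, 0.1000], E[r] = 2.1000, γ^t·E[r] = 2.100000, running G = 2.100000
t=1: π = [0.2700, 0.1900, 0.3100, 0.2300], E[r] = 1.0500, γ^t·E[r] = 0.735000, running G = 2.835000
t=2: π = [0.2390, 0.2150, 0.2850, 0.2610], E[r] = 0.8570, γ^t·E[r] = 0.419930, running G = 3.254930
t=3: π = [0.2309, 0.2237, 0.2763, 0.2691], E[r] = 0.7979, γ^t·E[r] = 0.273680, running G = 3.528610
t=4: π = [0.2284, 0.2262, 0.2738, 0.2717], E[r] = 0.7803, γ^t·E[r] = 0.187348, running G = 3.715957
t=5: π = [0.2276, 0.2269, 0.2731, 0.2724], E[r] = 0.7750, γ^t·E[r] = 0.130253, running G = 3.846211
t=6: π = [0.2274, 0.2272, 0.2728, 0.2726], E[r] = 0.7734, γ^t·E[r] = 0.090991, running G = 3.937201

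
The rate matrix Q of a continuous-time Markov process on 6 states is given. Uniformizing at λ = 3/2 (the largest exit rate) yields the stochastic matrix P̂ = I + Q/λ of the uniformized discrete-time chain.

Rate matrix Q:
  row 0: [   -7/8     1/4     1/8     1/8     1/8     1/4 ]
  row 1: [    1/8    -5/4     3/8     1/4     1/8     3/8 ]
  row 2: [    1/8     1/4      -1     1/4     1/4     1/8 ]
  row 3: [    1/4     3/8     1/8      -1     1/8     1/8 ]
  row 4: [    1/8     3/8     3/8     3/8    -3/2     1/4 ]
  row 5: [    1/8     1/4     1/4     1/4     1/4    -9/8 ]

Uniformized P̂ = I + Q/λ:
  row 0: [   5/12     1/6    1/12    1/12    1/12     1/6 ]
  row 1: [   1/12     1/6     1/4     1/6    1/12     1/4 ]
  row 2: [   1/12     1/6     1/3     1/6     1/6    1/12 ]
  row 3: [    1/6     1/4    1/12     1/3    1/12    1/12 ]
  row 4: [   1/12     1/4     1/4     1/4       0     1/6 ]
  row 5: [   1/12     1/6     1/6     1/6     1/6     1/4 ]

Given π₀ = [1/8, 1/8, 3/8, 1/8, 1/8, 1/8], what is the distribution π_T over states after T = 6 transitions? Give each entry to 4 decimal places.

t=0: π = [0.1250, 0.1250, 0.3750, 0.1250, 0.1250, 0.1250]
t=1: π = [0.1354, 0.1875, 0.2292, 0.1875, 0.1146, 0.1458]
t=2: π = [0.1441, 0.1918, 0.2031, 0.1962, 0.1050, 0.1597]
t=3: π = [0.1477, 0.1918, 0.1969, 0.1961, 0.1048, 0.1627]
t=4: π = [0.1489, 0.1917, 0.1955, 0.1958, 0.1046, 0.1635]
t=5: π = [0.1493, 0.1917, 0.1952, 0.1956, 0.1045, 0.1637]
t=6: π = [0.1494, 0.1917, 0.1951, 0.1955, 0.1045, 0.1637]

π = [0.1494, 0.1917, 0.1951, 0.1955, 0.1045, 0.1637]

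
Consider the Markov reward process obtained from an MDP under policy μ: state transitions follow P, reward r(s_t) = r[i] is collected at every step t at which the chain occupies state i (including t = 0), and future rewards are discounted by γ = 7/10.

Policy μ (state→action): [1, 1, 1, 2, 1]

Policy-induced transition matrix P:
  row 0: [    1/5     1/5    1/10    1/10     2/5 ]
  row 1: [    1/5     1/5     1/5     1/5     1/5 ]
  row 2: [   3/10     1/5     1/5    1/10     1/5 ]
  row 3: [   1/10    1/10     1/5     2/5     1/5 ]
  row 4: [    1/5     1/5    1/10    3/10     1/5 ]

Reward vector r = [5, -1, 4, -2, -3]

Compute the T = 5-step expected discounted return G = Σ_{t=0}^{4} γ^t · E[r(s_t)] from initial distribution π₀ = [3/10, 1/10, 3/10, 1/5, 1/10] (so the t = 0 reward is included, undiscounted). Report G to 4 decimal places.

G = 2.3908

t=0: π = [0.3000, 0.1000, 0.3000, 0.2000, 0.1000], E[r] = 1.9000, γ^t·E[r] = 1.900000, running G = 1.900000
t=1: π = [0.2100, 0.1800, 0.1600, 0.1900, 0.2600], E[r] = 0.3500, γ^t·E[r] = 0.245000, running G = 2.145000
t=2: π = [0.1970, 0.1810, 0.1530, 0.2270, 0.2420], E[r] = 0.2360, γ^t·E[r] = 0.115640, running G = 2.260640
t=3: π = [0.1926, 0.1773, 0.1561, 0.2346, 0.2394], E[r] = 0.2227, γ^t·E[r] = 0.076386, running G = 2.337026
t=4: π = [0.1922, 0.1765, 0.1568, 0.2360, 0.2385], E[r] = 0.2239, γ^t·E[r] = 0.053751, running G = 2.390777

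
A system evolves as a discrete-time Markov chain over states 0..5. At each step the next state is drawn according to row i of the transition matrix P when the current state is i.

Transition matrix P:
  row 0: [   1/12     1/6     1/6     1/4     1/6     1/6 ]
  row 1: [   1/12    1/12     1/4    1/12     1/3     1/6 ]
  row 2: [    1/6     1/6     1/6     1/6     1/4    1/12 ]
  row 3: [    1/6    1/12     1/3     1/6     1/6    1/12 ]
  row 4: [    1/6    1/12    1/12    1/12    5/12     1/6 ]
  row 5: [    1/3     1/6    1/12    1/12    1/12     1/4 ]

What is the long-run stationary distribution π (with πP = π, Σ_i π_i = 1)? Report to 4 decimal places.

π = [0.1680, 0.1240, 0.1660, 0.1366, 0.2511, 0.1543]

Balance equations π_j = Σ_i π_i·P[i][j]:
  π_0 = 1/12·π_0 + 1/12·π_1 + 1/6·π_2 + 1/6·π_3 + 1/6·π_4 + 1/3·π_5
  π_1 = 1/6·π_0 + 1/12·π_1 + 1/6·π_2 + 1/12·π_3 + 1/12·π_4 + 1/6·π_5
  π_2 = 1/6·π_0 + 1/4·π_1 + 1/6·π_2 + 1/3·π_3 + 1/12·π_4 + 1/12·π_5
  π_3 = 1/4·π_0 + 1/12·π_1 + 1/6·π_2 + 1/6·π_3 + 1/12·π_4 + 1/12·π_5
  π_4 = 1/6·π_0 + 1/3·π_1 + 1/4·π_2 + 1/6·π_3 + 5/12·π_4 + 1/12·π_5
  normalize: π_0 + π_1 + π_2 + π_3 + π_4 + π_5 = 1
Solving the linear system gives exactly π = [33962/202099, 25066/202099, 33544/202099, 27597/202099, 50743/202099, 31187/202099].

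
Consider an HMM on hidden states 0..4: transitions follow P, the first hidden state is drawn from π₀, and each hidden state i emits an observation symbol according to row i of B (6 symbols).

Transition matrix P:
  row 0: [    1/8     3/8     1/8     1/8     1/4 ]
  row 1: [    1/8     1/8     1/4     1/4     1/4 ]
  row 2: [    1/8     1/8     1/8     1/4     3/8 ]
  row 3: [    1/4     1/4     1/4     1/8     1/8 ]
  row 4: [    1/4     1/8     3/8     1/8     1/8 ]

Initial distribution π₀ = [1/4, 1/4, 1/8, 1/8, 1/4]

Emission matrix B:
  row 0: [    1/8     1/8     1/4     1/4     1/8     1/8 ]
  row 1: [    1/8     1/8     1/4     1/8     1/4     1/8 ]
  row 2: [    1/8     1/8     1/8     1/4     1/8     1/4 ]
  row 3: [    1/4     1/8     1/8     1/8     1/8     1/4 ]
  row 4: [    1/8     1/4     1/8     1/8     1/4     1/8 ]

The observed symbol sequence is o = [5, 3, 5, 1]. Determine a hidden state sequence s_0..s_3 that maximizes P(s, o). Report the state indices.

path = [2, 4, 2, 4]

t=0: δ = [3.125e-02, 3.125e-02, 3.125e-02, 3.125e-02, 3.125e-02]  (obs o_0=5)
t=1: δ = [1.953e-03, 1.465e-03, 2.930e-03, 9.766e-04, 1.465e-03]  ψ = [3, 0, 4, 1, 2]  (obs o_1=3)
t=2: δ = [4.578e-05, 9.155e-05, 1.373e-04, 1.831e-04, 1.373e-04]  ψ = [2, 0, 4, 2, 2]  (obs o_2=5)
t=3: δ = [5.722e-06, 5.722e-06, 6.437e-06, 4.292e-06, 1.287e-05]  ψ = [3, 3, 4, 2, 2]  (obs o_3=1)
backtrack: best end state = 4; path = [2, 4, 2, 4]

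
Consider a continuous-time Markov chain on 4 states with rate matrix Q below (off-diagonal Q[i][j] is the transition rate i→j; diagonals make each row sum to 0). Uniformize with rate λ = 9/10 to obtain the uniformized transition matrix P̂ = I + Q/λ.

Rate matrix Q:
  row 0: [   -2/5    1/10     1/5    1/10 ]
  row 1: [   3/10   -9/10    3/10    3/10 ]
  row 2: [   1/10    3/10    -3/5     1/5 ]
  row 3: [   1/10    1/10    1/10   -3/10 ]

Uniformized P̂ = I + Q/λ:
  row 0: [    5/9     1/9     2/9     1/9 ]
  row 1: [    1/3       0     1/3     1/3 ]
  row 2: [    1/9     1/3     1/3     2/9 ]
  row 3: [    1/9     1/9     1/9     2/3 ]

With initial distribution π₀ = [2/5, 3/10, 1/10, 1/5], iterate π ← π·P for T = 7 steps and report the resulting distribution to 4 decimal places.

t=0: π = [0.4000, 0.3000, 0.1000, 0.2000]
t=1: π = [0.3556, 0.1000, 0.2444, 0.3000]
t=2: π = [0.2914, 0.1543, 0.2272, 0.3272]
t=3: π = [0.2749, 0.1444, 0.2283, 0.3524]
t=4: π = [0.2654, 0.1458, 0.2245, 0.3643]
t=5: π = [0.2615, 0.1448, 0.2229, 0.3709]
t=6: π = [0.2595, 0.1446, 0.2219, 0.3741]
t=7: π = [0.2586, 0.1444, 0.2214, 0.3757]

π = [0.2586, 0.1444, 0.2214, 0.3757]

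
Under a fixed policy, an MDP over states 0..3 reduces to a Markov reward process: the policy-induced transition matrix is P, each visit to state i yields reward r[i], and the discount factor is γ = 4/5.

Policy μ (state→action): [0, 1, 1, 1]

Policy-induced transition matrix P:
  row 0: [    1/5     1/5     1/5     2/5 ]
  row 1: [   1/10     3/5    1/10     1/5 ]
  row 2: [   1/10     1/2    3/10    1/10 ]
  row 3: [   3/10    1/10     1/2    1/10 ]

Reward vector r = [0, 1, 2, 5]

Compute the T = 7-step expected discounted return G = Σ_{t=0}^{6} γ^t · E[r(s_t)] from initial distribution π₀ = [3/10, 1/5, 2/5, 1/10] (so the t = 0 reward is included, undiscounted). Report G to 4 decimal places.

t=0: π = [0.3000, 0.2000, 0.4000, 0.1000], E[r] = 1.5000, γ^t·E[r] = 1.500000, running G = 1.500000
t=1: π = [0.1500, 0.3900, 0.2500, 0.2100], E[r] = 1.9400, γ^t·E[r] = 1.552000, running G = 3.052000
t=2: π = [0.1570, 0.4100, 0.2490, 0.1840], E[r] = 1.8280, γ^t·E[r] = 1.169920, running G = 4.221920
t=3: π = [0.1525, 0.4203, 0.2391, 0.1881], E[r] = 1.8390, γ^t·E[r] = 0.941568, running G = 5.163488
t=4: π = [0.1529, 0.4210, 0.2383, 0.1878], E[r] = 1.8366, γ^t·E[r] = 0.752255, running G = 5.915743
t=5: π = [0.1528, 0.4211, 0.2381, 0.1880], E[r] = 1.8371, γ^t·E[r] = 0.601974, running G = 6.517717
t=6: π = [0.1529, 0.4211, 0.2381, 0.1880], E[r] = 1.8371, γ^t·E[r] = 0.481577, running G = 6.999293

G = 6.9993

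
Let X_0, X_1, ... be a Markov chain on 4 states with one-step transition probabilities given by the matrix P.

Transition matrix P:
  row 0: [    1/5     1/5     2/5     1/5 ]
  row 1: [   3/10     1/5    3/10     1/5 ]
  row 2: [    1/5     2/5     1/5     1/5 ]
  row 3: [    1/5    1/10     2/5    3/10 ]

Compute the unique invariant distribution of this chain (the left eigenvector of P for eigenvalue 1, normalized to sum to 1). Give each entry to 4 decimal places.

π = [0.2240, 0.2404, 0.3133, 0.2222]

Balance equations π_j = Σ_i π_i·P[i][j]:
  π_0 = 1/5·π_0 + 3/10·π_1 + 1/5·π_2 + 1/5·π_3
  π_1 = 1/5·π_0 + 1/5·π_1 + 2/5·π_2 + 1/10·π_3
  π_2 = 2/5·π_0 + 3/10·π_1 + 1/5·π_2 + 2/5·π_3
  normalize: π_0 + π_1 + π_2 + π_3 = 1
Solving the linear system gives exactly π = [41/183, 44/183, 172/549, 2/9].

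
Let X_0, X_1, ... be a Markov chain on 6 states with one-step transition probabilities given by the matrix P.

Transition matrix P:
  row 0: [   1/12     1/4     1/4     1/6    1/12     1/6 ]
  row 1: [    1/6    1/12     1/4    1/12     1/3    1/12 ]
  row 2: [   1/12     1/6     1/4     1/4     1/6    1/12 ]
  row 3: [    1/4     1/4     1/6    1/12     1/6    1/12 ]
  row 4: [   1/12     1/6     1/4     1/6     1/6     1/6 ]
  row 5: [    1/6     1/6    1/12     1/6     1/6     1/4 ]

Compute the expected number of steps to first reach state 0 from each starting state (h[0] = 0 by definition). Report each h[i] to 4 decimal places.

First-step conditioning: h[0] = 0; for i ≠ 0, h[i] = 1 + Σ_k P[i][k]·h[k].
  h[1] = 1 + 1/12·h[1] + 1/4·h[2] + 1/12·h[3] + 1/3·h[4] + 1/12·h[5]
  h[2] = 1 + 1/6·h[1] + 1/4·h[2] + 1/4·h[3] + 1/6·h[4] + 1/12·h[5]
  h[3] = 1 + 1/4·h[1] + 1/6·h[2] + 1/12·h[3] + 1/6·h[4] + 1/12·h[5]
  h[4] = 1 + 1/6·h[1] + 1/4·h[2] + 1/6·h[3] + 1/6·h[4] + 1/6·h[5]
  h[5] = 1 + 1/6·h[1] + 1/12·h[2] + 1/6·h[3] + 1/6·h[4] + 1/4·h[5]
Solving the 5×5 linear system over states ≠ 0 gives exactly h = [0, 10459/1494, 11051/1494, 4715/747, 7405/996, 5054/747] (h[0] = 0 is the target).

h = [0.0000, 7.0007, 7.3969, 6.3119, 7.4347, 6.7657]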